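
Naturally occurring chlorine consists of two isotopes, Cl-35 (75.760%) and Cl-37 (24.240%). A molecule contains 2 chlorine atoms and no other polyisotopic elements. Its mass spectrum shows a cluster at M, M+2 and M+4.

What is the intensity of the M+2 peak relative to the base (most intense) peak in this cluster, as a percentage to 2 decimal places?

63.99%

Binomial terms of (0.75760 + 0.24240)^2: M 0.5740, M+2 0.3673, M+4 0.0588 → M is the base peak.
P(M) = C(2,0) × 0.75760^2 × 0.24240^0 = 1 × 0.57395776 × 1.0000 = 0.573958 (base)
P(M+2) = C(2,1) × 0.75760^1 × 0.24240^1 = 2 × 0.7576 × 0.2424 = 0.367284
Relative intensity = 0.367284 / 0.573958 × 100 = 63.99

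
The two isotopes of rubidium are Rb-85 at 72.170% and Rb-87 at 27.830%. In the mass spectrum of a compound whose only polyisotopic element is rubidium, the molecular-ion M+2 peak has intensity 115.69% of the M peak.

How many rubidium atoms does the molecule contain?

3

With n Rb atoms, P(M+2)/P(M) = C(n,1)·p^(n−1)q / p^n = n·q/p = n · 0.27830/0.72170.
n = 1.1569 × 0.72170/0.27830 = 3.00 ≈ 3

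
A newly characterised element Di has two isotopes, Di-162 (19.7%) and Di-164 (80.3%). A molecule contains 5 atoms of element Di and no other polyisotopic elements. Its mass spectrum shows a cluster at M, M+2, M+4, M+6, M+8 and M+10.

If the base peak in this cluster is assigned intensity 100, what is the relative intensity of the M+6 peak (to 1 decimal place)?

49.1

(0.197 + 0.803)^5 gives M 0.0003, M+2 0.0060, M+4 0.0493, M+6 0.2009, M+8 0.4095, M+10 0.3339; the largest is M+8.
P(M+8) = C(5,4) × 0.197^1 × 0.803^4 = 5 × 0.1970 × 0.41577865 = 0.409542 (base)
P(M+6) = C(5,3) × 0.197^2 × 0.803^3 = 10 × 0.038809 × 0.51778163 = 0.200946
Relative intensity = 0.200946 / 0.409542 × 100 = 49.1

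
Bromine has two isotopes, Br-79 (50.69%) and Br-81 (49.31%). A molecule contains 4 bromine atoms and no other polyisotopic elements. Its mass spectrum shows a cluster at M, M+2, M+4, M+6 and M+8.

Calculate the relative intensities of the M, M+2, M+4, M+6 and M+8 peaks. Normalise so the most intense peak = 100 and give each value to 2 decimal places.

17.61 : 68.53 : 100.00 : 64.85 : 15.77

Expanding (0.5069 + 0.4931)^4:
P(M) = 0.5069^4 = 0.066022
P(M+2) = 4 × 0.5069^3 × 0.4931^1 = 0.256899
P(M+4) = 6 × 0.5069^2 × 0.4931^2 = 0.374857
P(M+6) = 4 × 0.5069^1 × 0.4931^3 = 0.243101
P(M+8) = 0.4931^4 = 0.059121
The M+4 peak is largest (0.374857); scaling to 100 gives 17.61 : 68.53 : 100.00 : 64.85 : 15.77.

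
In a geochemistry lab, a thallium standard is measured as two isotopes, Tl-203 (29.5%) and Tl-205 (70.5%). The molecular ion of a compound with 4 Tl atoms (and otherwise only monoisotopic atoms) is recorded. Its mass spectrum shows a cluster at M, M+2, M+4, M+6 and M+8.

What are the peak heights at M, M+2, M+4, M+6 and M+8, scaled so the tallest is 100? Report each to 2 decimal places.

1.83 : 17.51 : 62.77 : 100.00 : 59.75

Expanding (0.295 + 0.705)^4:
P(M) = 0.295^4 = 0.007573
P(M+2) = 4 × 0.295^3 × 0.705^1 = 0.072396
P(M+4) = 6 × 0.295^2 × 0.705^2 = 0.259522
P(M+6) = 4 × 0.295^1 × 0.705^3 = 0.413475
P(M+8) = 0.705^4 = 0.247034
The M+6 peak is largest (0.413475); scaling to 100 gives 1.83 : 17.51 : 62.77 : 100.00 : 59.75.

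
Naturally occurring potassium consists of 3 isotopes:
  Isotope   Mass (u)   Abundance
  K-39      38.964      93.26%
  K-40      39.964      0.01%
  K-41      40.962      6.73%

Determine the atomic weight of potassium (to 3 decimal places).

39.099 u

The abundance-weighted mean is 0.9326 × 38.964 + 0.0001 × 39.964 + 0.0673 × 40.962
= 36.3378 + 0.0040 + 2.7567 = 39.0985 u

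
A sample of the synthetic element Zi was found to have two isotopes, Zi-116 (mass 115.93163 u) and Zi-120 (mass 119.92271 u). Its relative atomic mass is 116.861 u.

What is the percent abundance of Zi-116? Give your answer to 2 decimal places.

76.71%

With x = fraction of Zi-116 (so Zi-120 is 1 − x):
115.93163·x + 119.92271·(1 − x) = 116.861
(115.93163 − 119.92271)·x = 116.861 − 119.92271
x = -3.06171 / -3.99108 = 0.76714 → 76.71% Zi-116, 23.29% Zi-120.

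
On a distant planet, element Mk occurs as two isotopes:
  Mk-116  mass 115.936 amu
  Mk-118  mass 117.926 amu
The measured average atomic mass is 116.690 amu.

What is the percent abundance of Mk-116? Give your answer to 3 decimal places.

62.111%

With x = fraction of Mk-116 (so Mk-118 is 1 − x):
115.936·x + 117.926·(1 − x) = 116.690
(115.936 − 117.926)·x = 116.690 − 117.926
x = -1.236 / -1.990 = 0.62111 → 62.111% Mk-116, 37.889% Mk-118.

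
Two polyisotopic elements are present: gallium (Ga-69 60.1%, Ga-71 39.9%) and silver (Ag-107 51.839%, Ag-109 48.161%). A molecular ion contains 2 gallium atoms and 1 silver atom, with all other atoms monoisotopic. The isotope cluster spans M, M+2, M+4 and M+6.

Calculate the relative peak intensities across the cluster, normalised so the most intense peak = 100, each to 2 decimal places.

44.31 : 100.00 : 74.19 : 18.14

Gallium pattern (n=2): 0.361201 : 0.479598 : 0.159201
Silver pattern (n=1): 0.51839 : 0.48161
Convolve the two distributions (both contribute in 2-u steps):
  M: 0.361201×0.51839 = 0.187243
  M+2: 0.361201×0.48161 + 0.479598×0.51839 = 0.422577
  M+4: 0.479598×0.48161 + 0.159201×0.51839 = 0.313507
  M+6: 0.159201×0.48161 = 0.076673
Scale to base peak (0.422577) = 100: 44.31 : 100.00 : 74.19 : 18.14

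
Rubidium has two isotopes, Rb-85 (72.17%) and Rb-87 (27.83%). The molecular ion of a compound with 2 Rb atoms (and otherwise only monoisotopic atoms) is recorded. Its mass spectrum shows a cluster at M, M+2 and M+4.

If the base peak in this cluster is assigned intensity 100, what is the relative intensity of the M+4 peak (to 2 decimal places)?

14.87

Binomial terms of (0.7217 + 0.2783)^2: M 0.5209, M+2 0.4017, M+4 0.0775 → M is the base peak.
P(M) = C(2,0) × 0.7217^2 × 0.2783^0 = 1 × 0.52085089 × 1.0000 = 0.520851 (base)
P(M+4) = C(2,2) × 0.7217^0 × 0.2783^2 = 1 × 1.0000 × 0.07745089 = 0.077451
Relative intensity = 0.077451 / 0.520851 × 100 = 14.87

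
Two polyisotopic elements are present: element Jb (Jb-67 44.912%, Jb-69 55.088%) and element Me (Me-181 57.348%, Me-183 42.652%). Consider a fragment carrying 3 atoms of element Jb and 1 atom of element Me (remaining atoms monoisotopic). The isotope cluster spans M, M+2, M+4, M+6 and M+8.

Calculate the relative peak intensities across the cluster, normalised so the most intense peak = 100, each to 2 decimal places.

Element Jb pattern (n=3): 0.09059144 : 0.33335199 : 0.40888169 : 0.16717488
Element Me pattern (n=1): 0.57348 : 0.42652
Convolve the two distributions (both contribute in 2-u steps):
  M: 0.09059144×0.57348 = 0.051952
  M+2: 0.09059144×0.42652 + 0.33335199×0.57348 = 0.229810
  M+4: 0.33335199×0.42652 + 0.40888169×0.57348 = 0.376667
  M+6: 0.40888169×0.42652 + 0.16717488×0.57348 = 0.270268
  M+8: 0.16717488×0.42652 = 0.071303
Scale to base peak (0.376667) = 100: 13.79 : 61.01 : 100.00 : 71.75 : 18.93

13.79 : 61.01 : 100.00 : 71.75 : 18.93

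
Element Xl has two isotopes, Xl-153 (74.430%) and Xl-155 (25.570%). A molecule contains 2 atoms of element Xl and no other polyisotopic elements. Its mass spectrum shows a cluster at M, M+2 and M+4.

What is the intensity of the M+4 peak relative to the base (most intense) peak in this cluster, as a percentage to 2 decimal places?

11.80%

Term probabilities: M 0.5540, M+2 0.3806, M+4 0.0654. Base peak = M.
P(M) = C(2,0) × 0.74430^2 × 0.25570^0 = 1 × 0.55398249 × 1.0000 = 0.553982 (base)
P(M+4) = C(2,2) × 0.74430^0 × 0.25570^2 = 1 × 1.0000 × 0.06538249 = 0.065382
Relative intensity = 0.065382 / 0.553982 × 100 = 11.80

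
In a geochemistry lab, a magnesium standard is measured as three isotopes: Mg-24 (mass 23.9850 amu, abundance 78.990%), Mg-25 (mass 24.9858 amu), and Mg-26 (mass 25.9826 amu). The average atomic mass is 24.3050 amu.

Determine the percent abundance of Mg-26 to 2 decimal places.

11.01%

Let x and y be the fractions of Mg-25 and Mg-26. Then x + y = 1 − 0.78990 = 0.21010 and 24.9858x + 25.9826y = 24.3050 − 0.78990×23.9850 = 5.3592485.
Substituting: 24.9858x + 25.9826(0.21010 − x) = 5.3592485
(24.9858 − 25.9826)x = -0.09969576  ⇒  x = 0.10002, y = 0.11008
Mg-25: 10.00%, Mg-26: 11.01%.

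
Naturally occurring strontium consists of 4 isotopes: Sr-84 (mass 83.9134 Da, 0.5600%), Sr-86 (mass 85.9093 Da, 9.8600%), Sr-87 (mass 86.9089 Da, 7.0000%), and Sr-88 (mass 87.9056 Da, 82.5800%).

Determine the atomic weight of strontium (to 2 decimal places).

87.62 Da

Weight each isotope mass by its fractional abundance: 0.005600 × 83.9134 + 0.098600 × 85.9093 + 0.070000 × 86.9089 + 0.825800 × 87.9056
= 0.46992 + 8.47066 + 6.08362 + 72.59244 = 87.61664 Da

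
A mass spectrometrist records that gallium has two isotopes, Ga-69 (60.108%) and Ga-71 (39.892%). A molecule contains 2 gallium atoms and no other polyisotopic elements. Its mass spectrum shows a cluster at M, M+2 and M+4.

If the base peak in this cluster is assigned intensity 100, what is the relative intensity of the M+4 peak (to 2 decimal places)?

Term probabilities: M 0.3613, M+2 0.4796, M+4 0.1591. Base peak = M+2.
P(M+2) = C(2,1) × 0.60108^1 × 0.39892^1 = 2 × 0.60108 × 0.39892 = 0.479566 (base)
P(M+4) = C(2,2) × 0.60108^0 × 0.39892^2 = 1 × 1.0000 × 0.15913717 = 0.159137
Relative intensity = 0.159137 / 0.479566 × 100 = 33.18

33.18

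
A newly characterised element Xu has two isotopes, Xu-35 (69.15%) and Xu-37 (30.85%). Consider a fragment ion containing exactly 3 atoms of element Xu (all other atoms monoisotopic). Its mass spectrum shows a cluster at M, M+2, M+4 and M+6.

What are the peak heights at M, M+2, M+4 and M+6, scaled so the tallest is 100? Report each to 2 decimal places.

74.72 : 100.00 : 44.61 : 6.63

Expanding (0.6915 + 0.3085)^3:
P(M) = 0.6915^3 = 0.330656
P(M+2) = 3 × 0.6915^2 × 0.3085^1 = 0.442548
P(M+4) = 3 × 0.6915^1 × 0.3085^2 = 0.197435
P(M+6) = 0.3085^3 = 0.029361
The M+2 peak is largest (0.442548); scaling to 100 gives 74.72 : 100.00 : 44.61 : 6.63.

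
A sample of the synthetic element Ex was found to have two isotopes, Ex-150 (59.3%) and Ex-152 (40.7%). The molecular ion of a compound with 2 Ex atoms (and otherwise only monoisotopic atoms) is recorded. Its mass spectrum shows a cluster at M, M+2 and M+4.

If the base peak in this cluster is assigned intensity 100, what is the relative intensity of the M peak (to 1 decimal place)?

Binomial terms of (0.593 + 0.407)^2: M 0.3516, M+2 0.4827, M+4 0.1656 → M+2 is the base peak.
P(M+2) = C(2,1) × 0.593^1 × 0.407^1 = 2 × 0.5930 × 0.4070 = 0.482702 (base)
P(M) = C(2,0) × 0.593^2 × 0.407^0 = 1 × 0.351649 × 1.0000 = 0.351649
Relative intensity = 0.351649 / 0.482702 × 100 = 72.9

72.9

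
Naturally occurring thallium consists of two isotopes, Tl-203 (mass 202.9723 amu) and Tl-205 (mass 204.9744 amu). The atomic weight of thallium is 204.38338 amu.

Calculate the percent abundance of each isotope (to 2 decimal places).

Writing the weighted mean with unknown fraction x of Tl-203:
202.9723·x + 204.9744·(1 − x) = 204.38338
(202.9723 − 204.9744)·x = 204.38338 − 204.9744
x = -0.59102 / -2.0021 = 0.29520 → 29.52% Tl-203, 70.48% Tl-205.

Tl-203: 29.52%, Tl-205: 70.48%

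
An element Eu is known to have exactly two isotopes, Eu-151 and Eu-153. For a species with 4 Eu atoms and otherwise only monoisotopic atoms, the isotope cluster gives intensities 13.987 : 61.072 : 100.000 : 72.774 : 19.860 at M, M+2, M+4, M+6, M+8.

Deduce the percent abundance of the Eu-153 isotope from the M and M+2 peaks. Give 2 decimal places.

If p is the fraction of Eu that is Eu-151, then I(M+2)/I(M) = [C(4,1)·p^3·(1−p)] / p^4 = 4·(1−p)/p = 61.072/13.987 = 4.3663
(1−p)/p = 4.3663/4 = 1.0916  ⇒  p = 1/(1 + 1.0916) = 0.4781
Eu-151: 47.81%, Eu-153: 52.19%.

52.19%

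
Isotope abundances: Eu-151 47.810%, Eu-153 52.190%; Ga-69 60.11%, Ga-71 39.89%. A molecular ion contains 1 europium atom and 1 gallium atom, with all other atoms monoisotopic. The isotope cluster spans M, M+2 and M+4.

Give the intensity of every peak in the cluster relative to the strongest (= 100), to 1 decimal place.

Europium pattern (n=1): 0.4781 : 0.5219
Gallium pattern (n=1): 0.6011 : 0.3989
Convolve the two distributions (both contribute in 2-u steps):
  M: 0.4781×0.6011 = 0.287386
  M+2: 0.4781×0.3989 + 0.5219×0.6011 = 0.504428
  M+4: 0.5219×0.3989 = 0.208186
Scale to base peak (0.504428) = 100: 57.0 : 100.0 : 41.3

57.0 : 100.0 : 41.3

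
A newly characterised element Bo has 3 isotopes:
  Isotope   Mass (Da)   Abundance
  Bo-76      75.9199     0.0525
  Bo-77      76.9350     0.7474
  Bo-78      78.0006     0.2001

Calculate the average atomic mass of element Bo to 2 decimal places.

Weight each isotope mass by its fractional abundance: 0.0525 × 75.9199 + 0.7474 × 76.9350 + 0.2001 × 78.0006
= 3.98579 + 57.50122 + 15.60792 = 77.09493 Da

77.09 Da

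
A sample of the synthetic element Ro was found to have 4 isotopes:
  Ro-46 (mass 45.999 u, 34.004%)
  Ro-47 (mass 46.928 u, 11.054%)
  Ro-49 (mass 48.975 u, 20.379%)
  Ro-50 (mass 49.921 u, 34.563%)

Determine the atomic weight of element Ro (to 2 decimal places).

Ar = Σ fᵢ·mᵢ = 0.34004 × 45.999 + 0.11054 × 46.928 + 0.20379 × 48.975 + 0.34563 × 49.921
= 15.6415 + 5.1874 + 9.9806 + 17.2542 = 48.0637 u

48.06 u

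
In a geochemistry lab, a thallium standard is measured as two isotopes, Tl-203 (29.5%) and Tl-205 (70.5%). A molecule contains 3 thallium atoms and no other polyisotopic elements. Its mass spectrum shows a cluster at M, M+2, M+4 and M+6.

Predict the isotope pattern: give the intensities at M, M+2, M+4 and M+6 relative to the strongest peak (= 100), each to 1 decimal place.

5.8 : 41.8 : 100.0 : 79.7

Each Tl atom is independently Tl-203 (p = 0.295) or Tl-205 (q = 0.705); the cluster is the binomial expansion (p + q)^3.
P(M) = 0.295^3 = 0.025672
P(M+2) = 3 × 0.295^2 × 0.705^1 = 0.184058
P(M+4) = 3 × 0.295^1 × 0.705^2 = 0.439867
P(M+6) = 0.705^3 = 0.350403
The M+4 peak is largest (0.439867); scaling to 100 gives 5.8 : 41.8 : 100.0 : 79.7.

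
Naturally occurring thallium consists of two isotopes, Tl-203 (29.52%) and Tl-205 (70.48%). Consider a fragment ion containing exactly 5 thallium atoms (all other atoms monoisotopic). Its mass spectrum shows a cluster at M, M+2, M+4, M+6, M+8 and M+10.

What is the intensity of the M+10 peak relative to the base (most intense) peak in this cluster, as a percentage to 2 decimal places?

47.75%

(0.2952 + 0.7048)^5 gives M 0.0022, M+2 0.0268, M+4 0.1278, M+6 0.3051, M+8 0.3642, M+10 0.1739; the largest is M+8.
P(M+8) = C(5,4) × 0.2952^1 × 0.7048^4 = 5 × 0.2952 × 0.24675365 = 0.364208 (base)
P(M+10) = C(5,5) × 0.2952^0 × 0.7048^5 = 1 × 1.0000 × 0.17391197 = 0.173912
Relative intensity = 0.173912 / 0.364208 × 100 = 47.75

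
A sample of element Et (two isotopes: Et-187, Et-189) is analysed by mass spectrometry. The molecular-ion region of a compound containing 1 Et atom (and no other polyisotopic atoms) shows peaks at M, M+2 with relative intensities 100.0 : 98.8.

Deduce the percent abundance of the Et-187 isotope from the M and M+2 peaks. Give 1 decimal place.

50.3%

Let p = fractional abundance of Et-187. I(M+2)/I(M) = [C(1,1)·p^0·(1−p)] / p^1 = 1·(1−p)/p = 98.8/100.0 = 0.9880
(1−p)/p = 0.9880/1 = 0.9880  ⇒  p = 1/(1 + 0.9880) = 0.5030
Et-187: 50.3%, Et-189: 49.7%.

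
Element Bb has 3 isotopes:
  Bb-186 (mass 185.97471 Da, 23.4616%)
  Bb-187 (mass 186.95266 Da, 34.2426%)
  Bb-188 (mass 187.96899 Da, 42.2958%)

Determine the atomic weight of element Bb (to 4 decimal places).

Average mass = Σ (abundance × isotope mass) = 0.234616 × 185.97471 + 0.342426 × 186.95266 + 0.422958 × 187.96899
= 43.632643 + 64.017452 + 79.502988 = 187.153083 Da

187.1531 Da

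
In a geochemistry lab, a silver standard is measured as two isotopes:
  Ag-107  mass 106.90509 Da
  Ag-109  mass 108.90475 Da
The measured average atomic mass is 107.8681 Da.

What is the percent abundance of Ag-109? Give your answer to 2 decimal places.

With x = fraction of Ag-107 (so Ag-109 is 1 − x):
106.90509·x + 108.90475·(1 − x) = 107.8681
(106.90509 − 108.90475)·x = 107.8681 − 108.90475
x = -1.03665 / -1.99966 = 0.51841 → 51.84% Ag-107, 48.16% Ag-109.

48.16%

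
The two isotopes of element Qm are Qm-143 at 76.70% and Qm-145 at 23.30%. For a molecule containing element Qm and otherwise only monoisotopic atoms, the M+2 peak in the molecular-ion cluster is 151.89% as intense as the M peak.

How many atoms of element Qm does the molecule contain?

5

For n independent Qm atoms, I(M+2)/I(M) = n · (abundance Qm-145) / (abundance Qm-143) = n · 0.2330/0.7670.
n = 1.5189 × 0.7670/0.2330 = 5.00 ≈ 5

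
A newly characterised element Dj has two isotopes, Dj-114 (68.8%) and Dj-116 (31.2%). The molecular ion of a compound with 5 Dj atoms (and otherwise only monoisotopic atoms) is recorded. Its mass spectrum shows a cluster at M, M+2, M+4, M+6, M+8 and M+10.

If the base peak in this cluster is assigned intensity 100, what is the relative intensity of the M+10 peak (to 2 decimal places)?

0.85

Binomial terms of (0.688 + 0.312)^5: M 0.1541, M+2 0.3495, M+4 0.3170, M+6 0.1438, M+8 0.0326, M+10 0.0030 → M+2 is the base peak.
P(M+2) = C(5,1) × 0.688^4 × 0.312^1 = 5 × 0.22405454 × 0.3120 = 0.349525 (base)
P(M+10) = C(5,5) × 0.688^0 × 0.312^5 = 1 × 1.0000 × 0.00295647 = 0.002956
Relative intensity = 0.002956 / 0.349525 × 100 = 0.85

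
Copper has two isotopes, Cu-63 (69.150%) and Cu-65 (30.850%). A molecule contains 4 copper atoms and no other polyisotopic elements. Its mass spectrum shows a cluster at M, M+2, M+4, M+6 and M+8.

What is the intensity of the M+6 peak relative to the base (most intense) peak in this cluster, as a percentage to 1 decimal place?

(0.69150 + 0.30850)^4 gives M 0.2286, M+2 0.4080, M+4 0.2731, M+6 0.0812, M+8 0.0091; the largest is M+2.
P(M+2) = C(4,1) × 0.69150^3 × 0.30850^1 = 4 × 0.33065611 × 0.3085 = 0.408030 (base)
P(M+6) = C(4,3) × 0.69150^1 × 0.30850^3 = 4 × 0.6915 × 0.02936064 = 0.081212
Relative intensity = 0.081212 / 0.408030 × 100 = 19.9

19.9%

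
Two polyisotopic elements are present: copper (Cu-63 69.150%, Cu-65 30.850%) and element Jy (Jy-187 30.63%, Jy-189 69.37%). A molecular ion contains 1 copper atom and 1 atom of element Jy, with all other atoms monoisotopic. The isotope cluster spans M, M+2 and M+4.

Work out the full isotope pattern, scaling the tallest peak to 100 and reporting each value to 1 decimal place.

Copper pattern (n=1): 0.6915 : 0.3085
Element Jy pattern (n=1): 0.3063 : 0.6937
Convolve the two distributions (both contribute in 2-u steps):
  M: 0.6915×0.3063 = 0.211806
  M+2: 0.6915×0.6937 + 0.3085×0.3063 = 0.574187
  M+4: 0.3085×0.6937 = 0.214006
Scale to base peak (0.574187) = 100: 36.9 : 100.0 : 37.3

36.9 : 100.0 : 37.3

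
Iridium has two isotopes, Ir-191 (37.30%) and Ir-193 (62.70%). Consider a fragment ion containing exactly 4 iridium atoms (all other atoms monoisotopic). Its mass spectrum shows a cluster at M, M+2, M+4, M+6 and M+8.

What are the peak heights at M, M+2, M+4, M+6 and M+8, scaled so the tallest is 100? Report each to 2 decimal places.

5.26 : 35.39 : 89.23 : 100.00 : 42.02

The 4 Ir atoms are independent, so intensities follow the terms of (0.3730 + 0.6270)^4.
P(M) = 0.3730^4 = 0.019357
P(M+2) = 4 × 0.3730^3 × 0.6270^1 = 0.130153
P(M+4) = 6 × 0.3730^2 × 0.6270^2 = 0.328174
P(M+6) = 4 × 0.3730^1 × 0.6270^3 = 0.367766
P(M+8) = 0.6270^4 = 0.154550
The M+6 peak is largest (0.367766); scaling to 100 gives 5.26 : 35.39 : 89.23 : 100.00 : 42.02.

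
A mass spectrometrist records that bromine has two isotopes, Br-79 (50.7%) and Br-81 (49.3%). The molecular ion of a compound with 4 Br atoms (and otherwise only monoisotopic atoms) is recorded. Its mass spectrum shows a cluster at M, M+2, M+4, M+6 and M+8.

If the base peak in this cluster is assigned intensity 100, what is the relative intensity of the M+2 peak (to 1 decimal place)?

68.6

Term probabilities: M 0.0661, M+2 0.2570, M+4 0.3749, M+6 0.2430, M+8 0.0591. Base peak = M+4.
P(M+4) = C(4,2) × 0.507^2 × 0.493^2 = 6 × 0.257049 × 0.243049 = 0.374853 (base)
P(M+2) = C(4,1) × 0.507^3 × 0.493^1 = 4 × 0.13032384 × 0.4930 = 0.256999
Relative intensity = 0.256999 / 0.374853 × 100 = 68.6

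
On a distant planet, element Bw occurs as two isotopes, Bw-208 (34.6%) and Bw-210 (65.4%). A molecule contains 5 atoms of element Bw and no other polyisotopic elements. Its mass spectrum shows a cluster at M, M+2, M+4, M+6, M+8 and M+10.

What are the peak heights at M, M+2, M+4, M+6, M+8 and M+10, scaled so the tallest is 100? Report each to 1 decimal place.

The 5 Bw atoms are independent, so intensities follow the terms of (0.346 + 0.654)^5.
P(M) = 0.346^5 = 0.004959
P(M+2) = 5 × 0.346^4 × 0.654^1 = 0.046865
P(M+4) = 10 × 0.346^3 × 0.654^2 = 0.177167
P(M+6) = 10 × 0.346^2 × 0.654^3 = 0.334877
P(M+8) = 5 × 0.346^1 × 0.654^4 = 0.316488
P(M+10) = 0.654^5 = 0.119643
The M+6 peak is largest (0.334877); scaling to 100 gives 1.5 : 14.0 : 52.9 : 100.0 : 94.5 : 35.7.

1.5 : 14.0 : 52.9 : 100.0 : 94.5 : 35.7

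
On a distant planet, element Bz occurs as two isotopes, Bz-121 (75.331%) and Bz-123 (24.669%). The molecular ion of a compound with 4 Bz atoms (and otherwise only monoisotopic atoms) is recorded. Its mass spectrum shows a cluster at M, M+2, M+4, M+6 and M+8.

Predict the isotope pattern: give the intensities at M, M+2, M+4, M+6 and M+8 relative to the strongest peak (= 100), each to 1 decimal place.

76.3 : 100.0 : 49.1 : 10.7 : 0.9

Each Bz atom is independently Bz-121 (p = 0.75331) or Bz-123 (q = 0.24669); the cluster is the binomial expansion (p + q)^4.
P(M) = 0.75331^4 = 0.322029
P(M+2) = 4 × 0.75331^3 × 0.24669^1 = 0.421825
P(M+4) = 6 × 0.75331^2 × 0.24669^2 = 0.207206
P(M+6) = 4 × 0.75331^1 × 0.24669^3 = 0.045236
P(M+8) = 0.24669^4 = 0.003703
The M+2 peak is largest (0.421825); scaling to 100 gives 76.3 : 100.0 : 49.1 : 10.7 : 0.9.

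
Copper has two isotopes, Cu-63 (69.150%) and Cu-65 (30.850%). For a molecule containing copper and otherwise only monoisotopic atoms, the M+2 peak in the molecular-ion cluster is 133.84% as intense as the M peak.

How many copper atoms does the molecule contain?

For n independent Cu atoms, I(M+2)/I(M) = n · (abundance Cu-65) / (abundance Cu-63) = n · 0.30850/0.69150.
n = 1.3384 × 0.69150/0.30850 = 3.00 ≈ 3

3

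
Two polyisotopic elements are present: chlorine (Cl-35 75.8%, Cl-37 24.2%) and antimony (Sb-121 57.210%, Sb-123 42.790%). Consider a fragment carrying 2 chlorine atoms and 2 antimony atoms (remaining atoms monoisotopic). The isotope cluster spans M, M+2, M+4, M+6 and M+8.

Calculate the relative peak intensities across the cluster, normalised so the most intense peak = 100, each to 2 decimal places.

46.85 : 100.00 : 75.74 : 23.88 : 2.67

Chlorine pattern (n=2): 0.574564 : 0.366872 : 0.058564
Antimony pattern (n=2): 0.32729841 : 0.48960318 : 0.18309841
Convolve the two distributions (both contribute in 2-u steps):
  M: 0.574564×0.32729841 = 0.188054
  M+2: 0.574564×0.48960318 + 0.366872×0.32729841 = 0.401385
  M+4: 0.574564×0.18309841 + 0.366872×0.48960318 + 0.058564×0.32729841 = 0.303991
  M+6: 0.366872×0.18309841 + 0.058564×0.48960318 = 0.095847
  M+8: 0.058564×0.18309841 = 0.010723
Scale to base peak (0.401385) = 100: 46.85 : 100.00 : 75.74 : 23.88 : 2.67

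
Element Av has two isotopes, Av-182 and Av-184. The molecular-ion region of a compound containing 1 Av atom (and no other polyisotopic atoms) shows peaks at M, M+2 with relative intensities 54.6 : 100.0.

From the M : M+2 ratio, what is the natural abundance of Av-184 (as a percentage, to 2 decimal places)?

64.68%

Let p = fractional abundance of Av-182. I(M+2)/I(M) = [C(1,1)·p^0·(1−p)] / p^1 = 1·(1−p)/p = 100.0/54.6 = 1.8315
(1−p)/p = 1.8315/1 = 1.8315  ⇒  p = 1/(1 + 1.8315) = 0.3532
Av-182: 35.32%, Av-184: 64.68%.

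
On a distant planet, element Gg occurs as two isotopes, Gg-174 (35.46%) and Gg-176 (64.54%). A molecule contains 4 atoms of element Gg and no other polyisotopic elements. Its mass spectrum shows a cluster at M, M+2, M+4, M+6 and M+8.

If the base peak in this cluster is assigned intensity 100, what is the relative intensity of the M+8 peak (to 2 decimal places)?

45.50

Binomial terms of (0.3546 + 0.6454)^4: M 0.0158, M+2 0.1151, M+4 0.3143, M+6 0.3813, M+8 0.1735 → M+6 is the base peak.
P(M+6) = C(4,3) × 0.3546^1 × 0.6454^3 = 4 × 0.3546 × 0.26883566 = 0.381317 (base)
P(M+8) = C(4,4) × 0.3546^0 × 0.6454^4 = 1 × 1.0000 × 0.17350654 = 0.173507
Relative intensity = 0.173507 / 0.381317 × 100 = 45.50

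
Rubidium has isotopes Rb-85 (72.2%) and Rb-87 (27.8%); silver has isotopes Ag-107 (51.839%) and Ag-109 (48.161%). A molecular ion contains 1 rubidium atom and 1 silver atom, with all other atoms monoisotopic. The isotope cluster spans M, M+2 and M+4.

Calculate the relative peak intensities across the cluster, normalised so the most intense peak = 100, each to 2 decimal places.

76.10 : 100.00 : 27.22

Rubidium pattern (n=1): 0.7220 : 0.2780
Silver pattern (n=1): 0.51839 : 0.48161
Convolve the two distributions (both contribute in 2-u steps):
  M: 0.7220×0.51839 = 0.374278
  M+2: 0.7220×0.48161 + 0.2780×0.51839 = 0.491835
  M+4: 0.2780×0.48161 = 0.133888
Scale to base peak (0.491835) = 100: 76.10 : 100.00 : 27.22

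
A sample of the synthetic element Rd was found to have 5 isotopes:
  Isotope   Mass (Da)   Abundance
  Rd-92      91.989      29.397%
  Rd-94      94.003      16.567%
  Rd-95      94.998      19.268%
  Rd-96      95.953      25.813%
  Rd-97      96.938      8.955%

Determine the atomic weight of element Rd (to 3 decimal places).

94.369 Da

Weight each isotope mass by its fractional abundance: 0.29397 × 91.989 + 0.16567 × 94.003 + 0.19268 × 94.998 + 0.25813 × 95.953 + 0.08955 × 96.938
= 27.0420 + 15.5735 + 18.3042 + 24.7683 + 8.6808 = 94.3688 Da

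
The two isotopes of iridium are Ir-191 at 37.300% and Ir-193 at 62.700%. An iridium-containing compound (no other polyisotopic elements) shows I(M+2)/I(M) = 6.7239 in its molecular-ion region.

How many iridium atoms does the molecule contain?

The M+2/M ratio from n Ir atoms is n · q/p = n · 0.62700/0.37300.
n = 6.7239 × 0.37300/0.62700 = 4.00 ≈ 4

4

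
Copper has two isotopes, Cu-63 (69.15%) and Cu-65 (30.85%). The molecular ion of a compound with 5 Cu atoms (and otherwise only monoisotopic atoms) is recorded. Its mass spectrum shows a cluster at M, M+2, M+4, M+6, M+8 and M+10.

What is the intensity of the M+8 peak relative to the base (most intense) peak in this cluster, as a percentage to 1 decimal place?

8.9%

Binomial terms of (0.6915 + 0.3085)^5: M 0.1581, M+2 0.3527, M+4 0.3147, M+6 0.1404, M+8 0.0313, M+10 0.0028 → M+2 is the base peak.
P(M+2) = C(5,1) × 0.6915^4 × 0.3085^1 = 5 × 0.2286487 × 0.3085 = 0.352691 (base)
P(M+8) = C(5,4) × 0.6915^1 × 0.3085^4 = 5 × 0.6915 × 0.00905776 = 0.031317
Relative intensity = 0.031317 / 0.352691 × 100 = 8.9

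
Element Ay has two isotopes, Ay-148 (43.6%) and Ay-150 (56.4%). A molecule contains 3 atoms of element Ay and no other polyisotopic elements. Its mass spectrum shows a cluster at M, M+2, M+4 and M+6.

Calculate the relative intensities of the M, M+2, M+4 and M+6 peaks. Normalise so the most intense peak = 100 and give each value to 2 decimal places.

19.92 : 77.30 : 100.00 : 43.12

Expanding (0.436 + 0.564)^3:
P(M) = 0.436^3 = 0.082882
P(M+2) = 3 × 0.436^2 × 0.564^1 = 0.321642
P(M+4) = 3 × 0.436^1 × 0.564^2 = 0.416070
P(M+6) = 0.564^3 = 0.179406
The M+4 peak is largest (0.416070); scaling to 100 gives 19.92 : 77.30 : 100.00 : 43.12.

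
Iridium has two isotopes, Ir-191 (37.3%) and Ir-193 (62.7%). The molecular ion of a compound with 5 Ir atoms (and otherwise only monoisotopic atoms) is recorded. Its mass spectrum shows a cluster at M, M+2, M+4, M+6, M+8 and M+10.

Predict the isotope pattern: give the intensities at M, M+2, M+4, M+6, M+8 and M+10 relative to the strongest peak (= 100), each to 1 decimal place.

2.1 : 17.7 : 59.5 : 100.0 : 84.0 : 28.3

The 5 Ir atoms are independent, so intensities follow the terms of (0.373 + 0.627)^5.
P(M) = 0.373^5 = 0.007220
P(M+2) = 5 × 0.373^4 × 0.627^1 = 0.060684
P(M+4) = 10 × 0.373^3 × 0.627^2 = 0.204015
P(M+6) = 10 × 0.373^2 × 0.627^3 = 0.342942
P(M+8) = 5 × 0.373^1 × 0.627^4 = 0.288237
P(M+10) = 0.627^5 = 0.096903
The M+6 peak is largest (0.342942); scaling to 100 gives 2.1 : 17.7 : 59.5 : 100.0 : 84.0 : 28.3.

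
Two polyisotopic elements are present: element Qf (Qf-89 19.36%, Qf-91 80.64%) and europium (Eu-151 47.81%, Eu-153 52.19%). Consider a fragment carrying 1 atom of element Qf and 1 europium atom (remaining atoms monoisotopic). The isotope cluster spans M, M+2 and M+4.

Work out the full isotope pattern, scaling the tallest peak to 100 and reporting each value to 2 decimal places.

19.02 : 100.00 : 86.49

Element Qf pattern (n=1): 0.1936 : 0.8064
Europium pattern (n=1): 0.4781 : 0.5219
Convolve the two distributions (both contribute in 2-u steps):
  M: 0.1936×0.4781 = 0.092560
  M+2: 0.1936×0.5219 + 0.8064×0.4781 = 0.486580
  M+4: 0.8064×0.5219 = 0.420860
Scale to base peak (0.486580) = 100: 19.02 : 100.00 : 86.49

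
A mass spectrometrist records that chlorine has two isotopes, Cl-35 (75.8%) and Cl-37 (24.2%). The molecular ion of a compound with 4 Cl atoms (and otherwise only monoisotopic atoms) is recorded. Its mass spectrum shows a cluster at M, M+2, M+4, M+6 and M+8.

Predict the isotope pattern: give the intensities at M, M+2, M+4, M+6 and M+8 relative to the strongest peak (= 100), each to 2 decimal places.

78.31 : 100.00 : 47.89 : 10.19 : 0.81

Expanding (0.758 + 0.242)^4:
P(M) = 0.758^4 = 0.330124
P(M+2) = 4 × 0.758^3 × 0.242^1 = 0.421583
P(M+4) = 6 × 0.758^2 × 0.242^2 = 0.201893
P(M+6) = 4 × 0.758^1 × 0.242^3 = 0.042971
P(M+8) = 0.242^4 = 0.003430
The M+2 peak is largest (0.421583); scaling to 100 gives 78.31 : 100.00 : 47.89 : 10.19 : 0.81.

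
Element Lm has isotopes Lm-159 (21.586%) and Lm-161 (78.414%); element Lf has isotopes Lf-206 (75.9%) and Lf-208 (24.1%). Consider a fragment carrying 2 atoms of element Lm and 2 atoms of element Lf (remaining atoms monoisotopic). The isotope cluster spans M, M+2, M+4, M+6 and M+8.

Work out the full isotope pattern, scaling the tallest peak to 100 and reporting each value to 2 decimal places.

5.58 : 44.11 : 100.00 : 50.88 : 7.43

Element Lm pattern (n=2): 0.04659554 : 0.33852892 : 0.61487554
Element Lf pattern (n=2): 0.576081 : 0.365838 : 0.058081
Convolve the two distributions (both contribute in 2-u steps):
  M: 0.04659554×0.576081 = 0.026843
  M+2: 0.04659554×0.365838 + 0.33852892×0.576081 = 0.212066
  M+4: 0.04659554×0.058081 + 0.33852892×0.365838 + 0.61487554×0.576081 = 0.480771
  M+6: 0.33852892×0.058081 + 0.61487554×0.365838 = 0.244607
  M+8: 0.61487554×0.058081 = 0.035713
Scale to base peak (0.480771) = 100: 5.58 : 44.11 : 100.00 : 50.88 : 7.43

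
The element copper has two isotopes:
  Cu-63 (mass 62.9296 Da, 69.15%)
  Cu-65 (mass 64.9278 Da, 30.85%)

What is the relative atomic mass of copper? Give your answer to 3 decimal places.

63.546 Da

Average mass = Σ (abundance × isotope mass) = 0.6915 × 62.9296 + 0.3085 × 64.9278
= 43.51582 + 20.03023 = 63.54605 Da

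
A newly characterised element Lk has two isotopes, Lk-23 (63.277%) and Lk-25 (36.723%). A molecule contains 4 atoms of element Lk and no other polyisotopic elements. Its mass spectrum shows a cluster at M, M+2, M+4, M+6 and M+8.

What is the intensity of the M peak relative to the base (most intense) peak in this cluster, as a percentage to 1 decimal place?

Term probabilities: M 0.1603, M+2 0.3722, M+4 0.3240, M+6 0.1253, M+8 0.0182. Base peak = M+2.
P(M+2) = C(4,1) × 0.63277^3 × 0.36723^1 = 4 × 0.25335976 × 0.36723 = 0.372165 (base)
P(M) = C(4,0) × 0.63277^4 × 0.36723^0 = 1 × 0.16031846 × 1.0000 = 0.160318
Relative intensity = 0.160318 / 0.372165 × 100 = 43.1

43.1%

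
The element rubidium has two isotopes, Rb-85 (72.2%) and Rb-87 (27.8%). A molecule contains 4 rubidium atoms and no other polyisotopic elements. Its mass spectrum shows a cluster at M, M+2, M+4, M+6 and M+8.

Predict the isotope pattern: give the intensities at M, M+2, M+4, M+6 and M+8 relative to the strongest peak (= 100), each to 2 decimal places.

64.93 : 100.00 : 57.76 : 14.83 : 1.43

Each Rb atom is independently Rb-85 (p = 0.722) or Rb-87 (q = 0.278); the cluster is the binomial expansion (p + q)^4.
P(M) = 0.722^4 = 0.271737
P(M+2) = 4 × 0.722^3 × 0.278^1 = 0.418520
P(M+4) = 6 × 0.722^2 × 0.278^2 = 0.241721
P(M+6) = 4 × 0.722^1 × 0.278^3 = 0.062049
P(M+8) = 0.278^4 = 0.005973
The M+2 peak is largest (0.418520); scaling to 100 gives 64.93 : 100.00 : 57.76 : 14.83 : 1.43.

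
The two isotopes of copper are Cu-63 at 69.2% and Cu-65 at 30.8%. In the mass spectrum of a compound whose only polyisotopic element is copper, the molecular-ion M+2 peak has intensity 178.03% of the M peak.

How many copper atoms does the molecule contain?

The M+2/M ratio from n Cu atoms is n · q/p = n · 0.308/0.692.
n = 1.7803 × 0.692/0.308 = 4.00 ≈ 4

4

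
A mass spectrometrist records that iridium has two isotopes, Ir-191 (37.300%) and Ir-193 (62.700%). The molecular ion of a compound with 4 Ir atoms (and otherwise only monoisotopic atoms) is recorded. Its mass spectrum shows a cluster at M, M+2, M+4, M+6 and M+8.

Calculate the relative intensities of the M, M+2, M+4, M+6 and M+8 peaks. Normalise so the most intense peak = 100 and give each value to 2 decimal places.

5.26 : 35.39 : 89.23 : 100.00 : 42.02

Expanding (0.37300 + 0.62700)^4:
P(M) = 0.37300^4 = 0.019357
P(M+2) = 4 × 0.37300^3 × 0.62700^1 = 0.130153
P(M+4) = 6 × 0.37300^2 × 0.62700^2 = 0.328174
P(M+6) = 4 × 0.37300^1 × 0.62700^3 = 0.367766
P(M+8) = 0.62700^4 = 0.154550
The M+6 peak is largest (0.367766); scaling to 100 gives 5.26 : 35.39 : 89.23 : 100.00 : 42.02.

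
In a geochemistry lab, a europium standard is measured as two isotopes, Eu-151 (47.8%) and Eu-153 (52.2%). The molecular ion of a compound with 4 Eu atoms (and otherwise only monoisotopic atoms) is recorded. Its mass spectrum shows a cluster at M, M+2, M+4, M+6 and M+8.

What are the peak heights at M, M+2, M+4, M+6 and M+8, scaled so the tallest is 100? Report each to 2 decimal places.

13.98 : 61.05 : 100.00 : 72.80 : 19.88

Expanding (0.478 + 0.522)^4:
P(M) = 0.478^4 = 0.052205
P(M+2) = 4 × 0.478^3 × 0.522^1 = 0.228042
P(M+4) = 6 × 0.478^2 × 0.522^2 = 0.373549
P(M+6) = 4 × 0.478^1 × 0.522^3 = 0.271956
P(M+8) = 0.522^4 = 0.074248
The M+4 peak is largest (0.373549); scaling to 100 gives 13.98 : 61.05 : 100.00 : 72.80 : 19.88.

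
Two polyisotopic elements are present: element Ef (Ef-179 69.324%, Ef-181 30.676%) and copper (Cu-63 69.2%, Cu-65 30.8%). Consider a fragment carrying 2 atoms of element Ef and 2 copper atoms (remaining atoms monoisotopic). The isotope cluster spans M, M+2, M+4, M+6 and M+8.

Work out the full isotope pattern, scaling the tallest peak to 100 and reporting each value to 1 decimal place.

Element Ef pattern (n=2): 0.4805817 : 0.4253166 : 0.0941017
Copper pattern (n=2): 0.478864 : 0.426272 : 0.094864
Convolve the two distributions (both contribute in 2-u steps):
  M: 0.4805817×0.478864 = 0.230133
  M+2: 0.4805817×0.426272 + 0.4253166×0.478864 = 0.408527
  M+4: 0.4805817×0.094864 + 0.4253166×0.426272 + 0.0941017×0.478864 = 0.271952
  M+6: 0.4253166×0.094864 + 0.0941017×0.426272 = 0.080460
  M+8: 0.0941017×0.094864 = 0.008927
Scale to base peak (0.408527) = 100: 56.3 : 100.0 : 66.6 : 19.7 : 2.2

56.3 : 100.0 : 66.6 : 19.7 : 2.2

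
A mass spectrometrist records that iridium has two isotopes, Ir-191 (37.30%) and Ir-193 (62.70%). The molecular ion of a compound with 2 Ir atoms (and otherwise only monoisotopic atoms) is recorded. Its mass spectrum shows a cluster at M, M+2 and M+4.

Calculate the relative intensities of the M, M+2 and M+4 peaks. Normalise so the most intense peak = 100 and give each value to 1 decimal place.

29.7 : 100.0 : 84.0

The 2 Ir atoms are independent, so intensities follow the terms of (0.3730 + 0.6270)^2.
P(M) = 0.3730^2 = 0.139129
P(M+2) = 2 × 0.3730^1 × 0.6270^1 = 0.467742
P(M+4) = 0.6270^2 = 0.393129
The M+2 peak is largest (0.467742); scaling to 100 gives 29.7 : 100.0 : 84.0.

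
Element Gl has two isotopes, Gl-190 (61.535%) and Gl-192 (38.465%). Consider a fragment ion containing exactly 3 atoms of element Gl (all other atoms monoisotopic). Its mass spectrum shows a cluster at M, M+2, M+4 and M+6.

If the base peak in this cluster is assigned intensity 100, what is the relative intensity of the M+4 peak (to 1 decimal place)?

62.5

Binomial terms of (0.61535 + 0.38465)^3: M 0.2330, M+2 0.4369, M+4 0.2731, M+6 0.0569 → M+2 is the base peak.
P(M+2) = C(3,1) × 0.61535^2 × 0.38465^1 = 3 × 0.37865562 × 0.38465 = 0.436950 (base)
P(M+4) = C(3,2) × 0.61535^1 × 0.38465^2 = 3 × 0.61535 × 0.14795562 = 0.273133
Relative intensity = 0.273133 / 0.436950 × 100 = 62.5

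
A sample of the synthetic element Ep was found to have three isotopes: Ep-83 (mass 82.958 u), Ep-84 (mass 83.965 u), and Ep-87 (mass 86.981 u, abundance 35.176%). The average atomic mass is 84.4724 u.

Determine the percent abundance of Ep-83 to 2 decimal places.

The remaining 64.824% is split between Ep-83 (fraction x) and Ep-84 (fraction 0.64824 − x).
Substituting: 82.958x + 83.965(0.64824 − x) = 53.87596344
(82.958 − 83.965)x = -0.55350816  ⇒  x = 0.54966, y = 0.09858
Ep-83: 54.97%, Ep-84: 9.86%.

54.97%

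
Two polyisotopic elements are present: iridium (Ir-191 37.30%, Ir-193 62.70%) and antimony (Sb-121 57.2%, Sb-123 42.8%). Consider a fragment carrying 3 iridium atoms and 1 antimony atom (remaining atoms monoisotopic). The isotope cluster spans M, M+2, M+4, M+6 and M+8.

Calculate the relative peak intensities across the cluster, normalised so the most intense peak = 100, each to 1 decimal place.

8.2 : 47.3 : 100.0 : 90.6 : 29.0

Iridium pattern (n=3): 0.05189512 : 0.26170165 : 0.43991135 : 0.24649188
Antimony pattern (n=1): 0.5720 : 0.4280
Convolve the two distributions (both contribute in 2-u steps):
  M: 0.05189512×0.5720 = 0.029684
  M+2: 0.05189512×0.4280 + 0.26170165×0.5720 = 0.171904
  M+4: 0.26170165×0.4280 + 0.43991135×0.5720 = 0.363638
  M+6: 0.43991135×0.4280 + 0.24649188×0.5720 = 0.329275
  M+8: 0.24649188×0.4280 = 0.105499
Scale to base peak (0.363638) = 100: 8.2 : 47.3 : 100.0 : 90.6 : 29.0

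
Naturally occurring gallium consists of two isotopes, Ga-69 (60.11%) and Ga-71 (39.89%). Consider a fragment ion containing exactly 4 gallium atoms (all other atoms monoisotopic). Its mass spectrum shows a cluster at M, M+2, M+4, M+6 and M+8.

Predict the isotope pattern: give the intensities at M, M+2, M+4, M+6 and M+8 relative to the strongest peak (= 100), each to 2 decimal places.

The 4 Ga atoms are independent, so intensities follow the terms of (0.6011 + 0.3989)^4.
P(M) = 0.6011^4 = 0.130553
P(M+2) = 4 × 0.6011^3 × 0.3989^1 = 0.346549
P(M+4) = 6 × 0.6011^2 × 0.3989^2 = 0.344963
P(M+6) = 4 × 0.6011^1 × 0.3989^3 = 0.152616
P(M+8) = 0.3989^4 = 0.025320
The M+2 peak is largest (0.346549); scaling to 100 gives 37.67 : 100.00 : 99.54 : 44.04 : 7.31.

37.67 : 100.00 : 99.54 : 44.04 : 7.31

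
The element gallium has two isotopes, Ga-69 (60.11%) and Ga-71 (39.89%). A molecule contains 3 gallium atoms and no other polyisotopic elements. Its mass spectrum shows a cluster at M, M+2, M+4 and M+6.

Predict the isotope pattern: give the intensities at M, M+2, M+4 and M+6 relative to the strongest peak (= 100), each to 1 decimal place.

Expanding (0.6011 + 0.3989)^3:
P(M) = 0.6011^3 = 0.217190
P(M+2) = 3 × 0.6011^2 × 0.3989^1 = 0.432393
P(M+4) = 3 × 0.6011^1 × 0.3989^2 = 0.286943
P(M+6) = 0.3989^3 = 0.063473
The M+2 peak is largest (0.432393); scaling to 100 gives 50.2 : 100.0 : 66.4 : 14.7.

50.2 : 100.0 : 66.4 : 14.7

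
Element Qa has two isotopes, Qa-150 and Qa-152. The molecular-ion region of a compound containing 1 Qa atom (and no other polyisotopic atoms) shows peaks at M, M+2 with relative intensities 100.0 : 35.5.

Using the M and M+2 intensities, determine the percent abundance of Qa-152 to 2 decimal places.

Write p for the Qa-150 fraction. I(M+2)/I(M) = [C(1,1)·p^0·(1−p)] / p^1 = 1·(1−p)/p = 35.5/100.0 = 0.3550
(1−p)/p = 0.3550/1 = 0.3550  ⇒  p = 1/(1 + 0.3550) = 0.7380
Qa-150: 73.80%, Qa-152: 26.20%.

26.20%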